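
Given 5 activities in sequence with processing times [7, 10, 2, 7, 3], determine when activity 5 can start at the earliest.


Activity 5 starts after activities 1 through 4 complete.
Predecessor durations: [7, 10, 2, 7]
ES = 7 + 10 + 2 + 7 = 26

26


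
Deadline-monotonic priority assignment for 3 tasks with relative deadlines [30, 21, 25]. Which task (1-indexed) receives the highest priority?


Sort tasks by relative deadline (ascending):
  Task 2: deadline = 21
  Task 3: deadline = 25
  Task 1: deadline = 30
Priority order (highest first): [2, 3, 1]
Highest priority task = 2

2


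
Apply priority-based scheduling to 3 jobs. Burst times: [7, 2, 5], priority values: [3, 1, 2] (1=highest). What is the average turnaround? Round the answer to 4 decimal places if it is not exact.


Sort by priority (ascending = highest first):
Order: [(1, 2), (2, 5), (3, 7)]
Completion times:
  Priority 1, burst=2, C=2
  Priority 2, burst=5, C=7
  Priority 3, burst=7, C=14
Average turnaround = 23/3 = 7.6667

7.6667


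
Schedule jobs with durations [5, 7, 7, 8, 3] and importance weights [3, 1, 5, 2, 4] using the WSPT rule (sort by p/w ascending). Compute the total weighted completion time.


Compute p/w ratios and sort ascending (WSPT): [(3, 4), (7, 5), (5, 3), (8, 2), (7, 1)]
Compute weighted completion times:
  Job (p=3,w=4): C=3, w*C=4*3=12
  Job (p=7,w=5): C=10, w*C=5*10=50
  Job (p=5,w=3): C=15, w*C=3*15=45
  Job (p=8,w=2): C=23, w*C=2*23=46
  Job (p=7,w=1): C=30, w*C=1*30=30
Total weighted completion time = 183

183


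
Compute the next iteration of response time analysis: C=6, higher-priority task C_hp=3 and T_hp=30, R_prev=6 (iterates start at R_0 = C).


R_next = C + ceil(R_prev / T_hp) * C_hp
ceil(6 / 30) = ceil(0.2) = 1
Interference = 1 * 3 = 3
R_next = 6 + 3 = 9

9


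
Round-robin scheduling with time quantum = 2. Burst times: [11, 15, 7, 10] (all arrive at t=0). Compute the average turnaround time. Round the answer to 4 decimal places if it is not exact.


Time quantum = 2
Execution trace:
  J1 runs 2 units, time = 2
  J2 runs 2 units, time = 4
  J3 runs 2 units, time = 6
  J4 runs 2 units, time = 8
  J1 runs 2 units, time = 10
  J2 runs 2 units, time = 12
  J3 runs 2 units, time = 14
  J4 runs 2 units, time = 16
  J1 runs 2 units, time = 18
  J2 runs 2 units, time = 20
  J3 runs 2 units, time = 22
  J4 runs 2 units, time = 24
  J1 runs 2 units, time = 26
  J2 runs 2 units, time = 28
  J3 runs 1 units, time = 29
  J4 runs 2 units, time = 31
  J1 runs 2 units, time = 33
  J2 runs 2 units, time = 35
  J4 runs 2 units, time = 37
  J1 runs 1 units, time = 38
  J2 runs 2 units, time = 40
  J2 runs 2 units, time = 42
  J2 runs 1 units, time = 43
Finish times: [38, 43, 29, 37]
Average turnaround = 147/4 = 36.75

36.75


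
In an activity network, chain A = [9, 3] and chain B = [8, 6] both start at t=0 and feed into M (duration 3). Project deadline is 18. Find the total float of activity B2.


Forward pass: ES(B2) = sum of predecessors on chain B = 8
EF = ES + duration = 8 + 6 = 14
Backward pass: LF(M) = deadline = 18; LS(M) = 18 - 3 = 15
LF(B2) = LS(M) - sum(successors on chain B) = 15 - 0 = 15
LS = LF - duration = 15 - 6 = 9
Total float = LS - ES = 9 - 8 = 1

1


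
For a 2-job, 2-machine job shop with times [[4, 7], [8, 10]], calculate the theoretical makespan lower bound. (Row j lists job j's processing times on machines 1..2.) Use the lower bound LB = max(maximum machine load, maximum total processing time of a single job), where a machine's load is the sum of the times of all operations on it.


Machine loads:
  Machine 1: 4 + 8 = 12
  Machine 2: 7 + 10 = 17
Max machine load = 17
Job totals:
  Job 1: 11
  Job 2: 18
Max job total = 18
Lower bound = max(17, 18) = 18

18


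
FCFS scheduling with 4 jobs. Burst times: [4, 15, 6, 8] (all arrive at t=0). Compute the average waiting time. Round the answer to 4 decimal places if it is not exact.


FCFS order (as given): [4, 15, 6, 8]
Waiting times:
  Job 1: wait = 0
  Job 2: wait = 4
  Job 3: wait = 19
  Job 4: wait = 25
Sum of waiting times = 48
Average waiting time = 48/4 = 12.0

12.0


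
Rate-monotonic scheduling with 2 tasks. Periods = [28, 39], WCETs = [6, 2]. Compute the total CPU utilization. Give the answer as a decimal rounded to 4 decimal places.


Compute individual utilizations (exact fractions):
  Task 1: C/T = 6/28 = 3/14 (approx. 0.2143)
  Task 2: C/T = 2/39 (approx. 0.0513)
Total utilization U = 3/14 + 2/39 = 145/546
Rounded to 4 decimal places: U = 0.2656
RM (Liu & Layland) bound for 2 tasks = 0.828427; compare with U = 145/546 (approx. 0.265568)
U <= bound, so schedulable by RM sufficient condition.

0.2656


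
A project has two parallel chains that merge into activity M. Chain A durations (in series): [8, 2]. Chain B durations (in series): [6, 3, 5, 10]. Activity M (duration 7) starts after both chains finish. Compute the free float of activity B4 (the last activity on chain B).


ES(B4) = sum of predecessors on chain B = 14
EF(B4) = ES + duration = 14 + 10 = 24
Successor of B4 is M. ES(M) = max(sum(A), sum(B)) = max(10, 24) = 24
Free float = ES(successor) - EF(current) = 24 - 24 = 0

0


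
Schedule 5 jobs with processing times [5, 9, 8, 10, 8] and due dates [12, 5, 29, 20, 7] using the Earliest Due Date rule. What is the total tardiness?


Sort by due date (EDD order): [(9, 5), (8, 7), (5, 12), (10, 20), (8, 29)]
Compute completion times and tardiness:
  Job 1: p=9, d=5, C=9, tardiness=max(0,9-5)=4
  Job 2: p=8, d=7, C=17, tardiness=max(0,17-7)=10
  Job 3: p=5, d=12, C=22, tardiness=max(0,22-12)=10
  Job 4: p=10, d=20, C=32, tardiness=max(0,32-20)=12
  Job 5: p=8, d=29, C=40, tardiness=max(0,40-29)=11
Total tardiness = 47

47


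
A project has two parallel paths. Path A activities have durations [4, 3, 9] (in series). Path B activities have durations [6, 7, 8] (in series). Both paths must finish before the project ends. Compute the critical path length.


Path A total = 4 + 3 + 9 = 16
Path B total = 6 + 7 + 8 = 21
Critical path = longest path = max(16, 21) = 21

21


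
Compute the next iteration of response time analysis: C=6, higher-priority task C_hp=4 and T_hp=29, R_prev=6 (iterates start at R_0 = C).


R_next = C + ceil(R_prev / T_hp) * C_hp
ceil(6 / 29) = ceil(0.2069) = 1
Interference = 1 * 4 = 4
R_next = 6 + 4 = 10

10


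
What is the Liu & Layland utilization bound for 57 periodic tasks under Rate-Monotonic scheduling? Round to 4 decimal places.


Compute 2^(1/57) = 1.0122347161
Subtract 1: 1.0122347161 - 1 = 0.0122347161
Multiply by n: 57 * 0.0122347161 = 0.6973788177
Round to 4 dp: 0.6974

0.6974


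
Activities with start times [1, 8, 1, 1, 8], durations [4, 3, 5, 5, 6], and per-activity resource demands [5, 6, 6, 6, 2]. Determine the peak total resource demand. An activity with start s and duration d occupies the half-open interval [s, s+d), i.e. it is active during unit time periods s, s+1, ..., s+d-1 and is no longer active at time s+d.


Each activity i is active on [start_i, start_i + duration_i).
Compute total resource usage per time slot:
  t=0: active resources = [], total = 0
  t=1: active resources = [5, 6, 6], total = 17
  t=2: active resources = [5, 6, 6], total = 17
  t=3: active resources = [5, 6, 6], total = 17
  t=4: active resources = [5, 6, 6], total = 17
  t=5: active resources = [6, 6], total = 12
  t=6: active resources = [], total = 0
  t=7: active resources = [], total = 0
  t=8: active resources = [6, 2], total = 8
  t=9: active resources = [6, 2], total = 8
  t=10: active resources = [6, 2], total = 8
  t=11: active resources = [2], total = 2
  t=12: active resources = [2], total = 2
  t=13: active resources = [2], total = 2
Peak resource demand = 17

17


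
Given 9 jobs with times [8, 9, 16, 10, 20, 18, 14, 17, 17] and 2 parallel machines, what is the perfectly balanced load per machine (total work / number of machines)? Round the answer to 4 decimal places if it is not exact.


Total processing time = 8 + 9 + 16 + 10 + 20 + 18 + 14 + 17 + 17 = 129
Number of machines = 2
Ideal balanced load = 129 / 2 = 64.5

64.5


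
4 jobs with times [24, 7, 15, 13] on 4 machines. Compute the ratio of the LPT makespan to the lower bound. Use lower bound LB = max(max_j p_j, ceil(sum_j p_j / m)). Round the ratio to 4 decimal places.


LPT order: [24, 15, 13, 7]
Machine loads after assignment: [24, 15, 13, 7]
LPT makespan = 24
Lower bound = max(max_job, ceil(total/4)) = max(24, 15) = 24
Ratio = 24 / 24 = 1.0

1.0


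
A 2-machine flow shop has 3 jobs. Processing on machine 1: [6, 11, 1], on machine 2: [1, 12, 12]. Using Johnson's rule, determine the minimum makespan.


Apply Johnson's rule:
  Group 1 (a <= b): [(3, 1, 12), (2, 11, 12)]
  Group 2 (a > b): [(1, 6, 1)]
Optimal job order: [3, 2, 1]
Schedule:
  Job 3: M1 done at 1, M2 done at 13
  Job 2: M1 done at 12, M2 done at 25
  Job 1: M1 done at 18, M2 done at 26
Makespan = 26

26


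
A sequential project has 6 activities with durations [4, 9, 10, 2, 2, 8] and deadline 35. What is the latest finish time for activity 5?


LF(activity 5) = deadline - sum of successor durations
Successors: activities 6 through 6 with durations [8]
Sum of successor durations = 8
LF = 35 - 8 = 27

27


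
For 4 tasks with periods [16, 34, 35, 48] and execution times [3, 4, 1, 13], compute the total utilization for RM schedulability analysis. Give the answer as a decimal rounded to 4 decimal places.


Compute individual utilizations (exact fractions):
  Task 1: C/T = 3/16 (approx. 0.1875)
  Task 2: C/T = 4/34 = 2/17 (approx. 0.1176)
  Task 3: C/T = 1/35 (approx. 0.0286)
  Task 4: C/T = 13/48 (approx. 0.2708)
Total utilization U = 3/16 + 2/17 + 1/35 + 13/48 = 8633/14280
Rounded to 4 decimal places: U = 0.6046
RM (Liu & Layland) bound for 4 tasks = 0.756828; compare with U = 8633/14280 (approx. 0.604552)
U <= bound, so schedulable by RM sufficient condition.

0.6046


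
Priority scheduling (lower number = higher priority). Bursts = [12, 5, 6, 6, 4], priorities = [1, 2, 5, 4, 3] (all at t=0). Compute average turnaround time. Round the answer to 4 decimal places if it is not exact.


Sort by priority (ascending = highest first):
Order: [(1, 12), (2, 5), (3, 4), (4, 6), (5, 6)]
Completion times:
  Priority 1, burst=12, C=12
  Priority 2, burst=5, C=17
  Priority 3, burst=4, C=21
  Priority 4, burst=6, C=27
  Priority 5, burst=6, C=33
Average turnaround = 110/5 = 22.0

22.0


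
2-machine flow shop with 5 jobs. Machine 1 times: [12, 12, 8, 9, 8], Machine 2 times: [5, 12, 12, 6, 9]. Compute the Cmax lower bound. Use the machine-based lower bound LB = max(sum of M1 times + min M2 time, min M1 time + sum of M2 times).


LB1 = sum(M1 times) + min(M2 times) = 49 + 5 = 54
LB2 = min(M1 times) + sum(M2 times) = 8 + 44 = 52
Lower bound = max(LB1, LB2) = max(54, 52) = 54

54


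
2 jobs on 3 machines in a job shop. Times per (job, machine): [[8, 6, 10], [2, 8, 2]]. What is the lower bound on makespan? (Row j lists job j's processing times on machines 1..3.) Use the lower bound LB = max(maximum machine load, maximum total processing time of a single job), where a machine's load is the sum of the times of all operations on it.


Machine loads:
  Machine 1: 8 + 2 = 10
  Machine 2: 6 + 8 = 14
  Machine 3: 10 + 2 = 12
Max machine load = 14
Job totals:
  Job 1: 24
  Job 2: 12
Max job total = 24
Lower bound = max(14, 24) = 24

24


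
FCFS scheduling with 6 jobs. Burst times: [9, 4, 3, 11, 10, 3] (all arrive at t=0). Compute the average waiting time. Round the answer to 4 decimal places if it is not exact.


FCFS order (as given): [9, 4, 3, 11, 10, 3]
Waiting times:
  Job 1: wait = 0
  Job 2: wait = 9
  Job 3: wait = 13
  Job 4: wait = 16
  Job 5: wait = 27
  Job 6: wait = 37
Sum of waiting times = 102
Average waiting time = 102/6 = 17.0

17.0


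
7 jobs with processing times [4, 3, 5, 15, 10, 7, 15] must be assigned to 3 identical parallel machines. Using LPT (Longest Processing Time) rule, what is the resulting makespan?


Sort jobs in decreasing order (LPT): [15, 15, 10, 7, 5, 4, 3]
Assign each job to the least loaded machine:
  Machine 1: jobs [15, 5], load = 20
  Machine 2: jobs [15, 4], load = 19
  Machine 3: jobs [10, 7, 3], load = 20
Makespan = max load = 20

20


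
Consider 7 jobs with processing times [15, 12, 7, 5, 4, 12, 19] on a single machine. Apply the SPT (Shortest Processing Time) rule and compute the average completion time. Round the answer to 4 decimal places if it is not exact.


Sort jobs by processing time (SPT order): [4, 5, 7, 12, 12, 15, 19]
Compute completion times sequentially:
  Job 1: processing = 4, completes at 4
  Job 2: processing = 5, completes at 9
  Job 3: processing = 7, completes at 16
  Job 4: processing = 12, completes at 28
  Job 5: processing = 12, completes at 40
  Job 6: processing = 15, completes at 55
  Job 7: processing = 19, completes at 74
Sum of completion times = 226
Average completion time = 226/7 = 32.2857

32.2857


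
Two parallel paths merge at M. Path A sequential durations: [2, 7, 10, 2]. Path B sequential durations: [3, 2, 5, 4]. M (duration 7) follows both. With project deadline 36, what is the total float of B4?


Forward pass: ES(B4) = sum of predecessors on chain B = 10
EF = ES + duration = 10 + 4 = 14
Backward pass: LF(M) = deadline = 36; LS(M) = 36 - 7 = 29
LF(B4) = LS(M) - sum(successors on chain B) = 29 - 0 = 29
LS = LF - duration = 29 - 4 = 25
Total float = LS - ES = 25 - 10 = 15

15


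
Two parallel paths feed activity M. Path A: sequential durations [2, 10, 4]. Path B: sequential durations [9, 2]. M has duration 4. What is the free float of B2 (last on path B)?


ES(B2) = sum of predecessors on chain B = 9
EF(B2) = ES + duration = 9 + 2 = 11
Successor of B2 is M. ES(M) = max(sum(A), sum(B)) = max(16, 11) = 16
Free float = ES(successor) - EF(current) = 16 - 11 = 5

5


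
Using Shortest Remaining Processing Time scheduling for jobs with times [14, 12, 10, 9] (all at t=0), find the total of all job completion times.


Since all jobs arrive at t=0, SRPT equals SPT ordering.
SPT order: [9, 10, 12, 14]
Completion times:
  Job 1: p=9, C=9
  Job 2: p=10, C=19
  Job 3: p=12, C=31
  Job 4: p=14, C=45
Total completion time = 9 + 19 + 31 + 45 = 104

104


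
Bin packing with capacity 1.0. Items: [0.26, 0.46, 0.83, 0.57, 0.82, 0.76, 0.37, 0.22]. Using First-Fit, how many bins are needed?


Place items sequentially using First-Fit:
  Item 0.26 -> new Bin 1
  Item 0.46 -> Bin 1 (now 0.72)
  Item 0.83 -> new Bin 2
  Item 0.57 -> new Bin 3
  Item 0.82 -> new Bin 4
  Item 0.76 -> new Bin 5
  Item 0.37 -> Bin 3 (now 0.94)
  Item 0.22 -> Bin 1 (now 0.94)
Total bins used = 5

5


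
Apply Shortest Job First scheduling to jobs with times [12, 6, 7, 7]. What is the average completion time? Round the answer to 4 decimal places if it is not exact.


SJF order (ascending): [6, 7, 7, 12]
Completion times:
  Job 1: burst=6, C=6
  Job 2: burst=7, C=13
  Job 3: burst=7, C=20
  Job 4: burst=12, C=32
Average completion = 71/4 = 17.75

17.75


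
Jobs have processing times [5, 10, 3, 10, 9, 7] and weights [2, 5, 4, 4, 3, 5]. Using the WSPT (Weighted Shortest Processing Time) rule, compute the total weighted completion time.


Compute p/w ratios and sort ascending (WSPT): [(3, 4), (7, 5), (10, 5), (5, 2), (10, 4), (9, 3)]
Compute weighted completion times:
  Job (p=3,w=4): C=3, w*C=4*3=12
  Job (p=7,w=5): C=10, w*C=5*10=50
  Job (p=10,w=5): C=20, w*C=5*20=100
  Job (p=5,w=2): C=25, w*C=2*25=50
  Job (p=10,w=4): C=35, w*C=4*35=140
  Job (p=9,w=3): C=44, w*C=3*44=132
Total weighted completion time = 484

484


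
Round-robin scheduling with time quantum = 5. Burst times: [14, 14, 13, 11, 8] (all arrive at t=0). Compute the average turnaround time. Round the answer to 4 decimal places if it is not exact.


Time quantum = 5
Execution trace:
  J1 runs 5 units, time = 5
  J2 runs 5 units, time = 10
  J3 runs 5 units, time = 15
  J4 runs 5 units, time = 20
  J5 runs 5 units, time = 25
  J1 runs 5 units, time = 30
  J2 runs 5 units, time = 35
  J3 runs 5 units, time = 40
  J4 runs 5 units, time = 45
  J5 runs 3 units, time = 48
  J1 runs 4 units, time = 52
  J2 runs 4 units, time = 56
  J3 runs 3 units, time = 59
  J4 runs 1 units, time = 60
Finish times: [52, 56, 59, 60, 48]
Average turnaround = 275/5 = 55.0

55.0


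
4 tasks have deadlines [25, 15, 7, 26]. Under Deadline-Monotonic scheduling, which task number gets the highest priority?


Sort tasks by relative deadline (ascending):
  Task 3: deadline = 7
  Task 2: deadline = 15
  Task 1: deadline = 25
  Task 4: deadline = 26
Priority order (highest first): [3, 2, 1, 4]
Highest priority task = 3

3


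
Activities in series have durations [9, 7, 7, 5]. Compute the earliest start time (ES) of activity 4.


Activity 4 starts after activities 1 through 3 complete.
Predecessor durations: [9, 7, 7]
ES = 9 + 7 + 7 = 23

23


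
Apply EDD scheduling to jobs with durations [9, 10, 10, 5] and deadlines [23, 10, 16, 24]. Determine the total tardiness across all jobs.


Sort by due date (EDD order): [(10, 10), (10, 16), (9, 23), (5, 24)]
Compute completion times and tardiness:
  Job 1: p=10, d=10, C=10, tardiness=max(0,10-10)=0
  Job 2: p=10, d=16, C=20, tardiness=max(0,20-16)=4
  Job 3: p=9, d=23, C=29, tardiness=max(0,29-23)=6
  Job 4: p=5, d=24, C=34, tardiness=max(0,34-24)=10
Total tardiness = 20

20


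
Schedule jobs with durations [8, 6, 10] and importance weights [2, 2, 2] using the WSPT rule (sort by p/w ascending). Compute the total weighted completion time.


Compute p/w ratios and sort ascending (WSPT): [(6, 2), (8, 2), (10, 2)]
Compute weighted completion times:
  Job (p=6,w=2): C=6, w*C=2*6=12
  Job (p=8,w=2): C=14, w*C=2*14=28
  Job (p=10,w=2): C=24, w*C=2*24=48
Total weighted completion time = 88

88


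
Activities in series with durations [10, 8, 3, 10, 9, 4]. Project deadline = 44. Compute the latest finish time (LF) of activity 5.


LF(activity 5) = deadline - sum of successor durations
Successors: activities 6 through 6 with durations [4]
Sum of successor durations = 4
LF = 44 - 4 = 40

40


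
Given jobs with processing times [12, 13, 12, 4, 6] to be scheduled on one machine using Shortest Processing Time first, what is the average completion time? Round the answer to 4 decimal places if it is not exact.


Sort jobs by processing time (SPT order): [4, 6, 12, 12, 13]
Compute completion times sequentially:
  Job 1: processing = 4, completes at 4
  Job 2: processing = 6, completes at 10
  Job 3: processing = 12, completes at 22
  Job 4: processing = 12, completes at 34
  Job 5: processing = 13, completes at 47
Sum of completion times = 117
Average completion time = 117/5 = 23.4

23.4


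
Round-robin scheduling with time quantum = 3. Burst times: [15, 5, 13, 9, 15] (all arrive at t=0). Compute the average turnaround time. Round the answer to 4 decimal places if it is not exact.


Time quantum = 3
Execution trace:
  J1 runs 3 units, time = 3
  J2 runs 3 units, time = 6
  J3 runs 3 units, time = 9
  J4 runs 3 units, time = 12
  J5 runs 3 units, time = 15
  J1 runs 3 units, time = 18
  J2 runs 2 units, time = 20
  J3 runs 3 units, time = 23
  J4 runs 3 units, time = 26
  J5 runs 3 units, time = 29
  J1 runs 3 units, time = 32
  J3 runs 3 units, time = 35
  J4 runs 3 units, time = 38
  J5 runs 3 units, time = 41
  J1 runs 3 units, time = 44
  J3 runs 3 units, time = 47
  J5 runs 3 units, time = 50
  J1 runs 3 units, time = 53
  J3 runs 1 units, time = 54
  J5 runs 3 units, time = 57
Finish times: [53, 20, 54, 38, 57]
Average turnaround = 222/5 = 44.4

44.4


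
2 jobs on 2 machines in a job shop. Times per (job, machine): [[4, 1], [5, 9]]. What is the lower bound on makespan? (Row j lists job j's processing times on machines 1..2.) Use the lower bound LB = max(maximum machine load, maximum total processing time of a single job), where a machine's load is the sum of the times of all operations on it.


Machine loads:
  Machine 1: 4 + 5 = 9
  Machine 2: 1 + 9 = 10
Max machine load = 10
Job totals:
  Job 1: 5
  Job 2: 14
Max job total = 14
Lower bound = max(10, 14) = 14

14


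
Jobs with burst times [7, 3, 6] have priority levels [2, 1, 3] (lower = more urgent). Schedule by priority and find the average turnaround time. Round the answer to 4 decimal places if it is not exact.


Sort by priority (ascending = highest first):
Order: [(1, 3), (2, 7), (3, 6)]
Completion times:
  Priority 1, burst=3, C=3
  Priority 2, burst=7, C=10
  Priority 3, burst=6, C=16
Average turnaround = 29/3 = 9.6667

9.6667


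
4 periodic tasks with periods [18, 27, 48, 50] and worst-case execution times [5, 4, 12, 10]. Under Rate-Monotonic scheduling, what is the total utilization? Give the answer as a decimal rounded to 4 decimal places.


Compute individual utilizations (exact fractions):
  Task 1: C/T = 5/18 (approx. 0.2778)
  Task 2: C/T = 4/27 (approx. 0.1481)
  Task 3: C/T = 12/48 = 1/4 (approx. 0.25)
  Task 4: C/T = 10/50 = 1/5 (approx. 0.2)
Total utilization U = 5/18 + 4/27 + 1/4 + 1/5 = 473/540
Rounded to 4 decimal places: U = 0.8759
RM (Liu & Layland) bound for 4 tasks = 0.756828; compare with U = 473/540 (approx. 0.875926)
bound < U <= 1, so the RM sufficient condition is not met (inconclusive; an exact test such as response-time analysis is needed).

0.8759


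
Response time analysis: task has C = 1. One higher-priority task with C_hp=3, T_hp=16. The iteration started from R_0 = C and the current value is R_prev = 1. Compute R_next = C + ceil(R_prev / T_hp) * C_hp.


R_next = C + ceil(R_prev / T_hp) * C_hp
ceil(1 / 16) = ceil(0.0625) = 1
Interference = 1 * 3 = 3
R_next = 1 + 3 = 4

4


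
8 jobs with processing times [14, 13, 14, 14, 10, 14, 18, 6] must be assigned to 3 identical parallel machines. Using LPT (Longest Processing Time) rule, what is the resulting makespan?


Sort jobs in decreasing order (LPT): [18, 14, 14, 14, 14, 13, 10, 6]
Assign each job to the least loaded machine:
  Machine 1: jobs [18, 13], load = 31
  Machine 2: jobs [14, 14, 10], load = 38
  Machine 3: jobs [14, 14, 6], load = 34
Makespan = max load = 38

38


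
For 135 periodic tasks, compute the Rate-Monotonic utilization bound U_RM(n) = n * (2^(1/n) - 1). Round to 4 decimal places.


Compute 2^(1/135) = 1.0051476273
Subtract 1: 1.0051476273 - 1 = 0.0051476273
Multiply by n: 135 * 0.0051476273 = 0.6949296855
Round to 4 dp: 0.6949

0.6949


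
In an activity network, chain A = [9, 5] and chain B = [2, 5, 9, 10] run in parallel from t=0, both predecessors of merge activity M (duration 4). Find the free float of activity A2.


ES(A2) = sum of predecessors on chain A = 9
EF(A2) = ES + duration = 9 + 5 = 14
Successor of A2 is M. ES(M) = max(sum(A), sum(B)) = max(14, 26) = 26
Free float = ES(successor) - EF(current) = 26 - 14 = 12

12


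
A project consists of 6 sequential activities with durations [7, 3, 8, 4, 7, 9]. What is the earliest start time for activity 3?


Activity 3 starts after activities 1 through 2 complete.
Predecessor durations: [7, 3]
ES = 7 + 3 = 10

10


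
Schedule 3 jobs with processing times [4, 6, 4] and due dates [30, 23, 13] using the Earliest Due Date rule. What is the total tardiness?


Sort by due date (EDD order): [(4, 13), (6, 23), (4, 30)]
Compute completion times and tardiness:
  Job 1: p=4, d=13, C=4, tardiness=max(0,4-13)=0
  Job 2: p=6, d=23, C=10, tardiness=max(0,10-23)=0
  Job 3: p=4, d=30, C=14, tardiness=max(0,14-30)=0
Total tardiness = 0

0


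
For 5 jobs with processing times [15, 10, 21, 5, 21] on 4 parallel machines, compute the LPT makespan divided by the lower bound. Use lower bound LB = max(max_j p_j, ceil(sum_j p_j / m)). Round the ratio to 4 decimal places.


LPT order: [21, 21, 15, 10, 5]
Machine loads after assignment: [21, 21, 15, 15]
LPT makespan = 21
Lower bound = max(max_job, ceil(total/4)) = max(21, 18) = 21
Ratio = 21 / 21 = 1.0

1.0


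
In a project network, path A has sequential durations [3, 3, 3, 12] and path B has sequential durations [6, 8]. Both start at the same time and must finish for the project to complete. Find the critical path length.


Path A total = 3 + 3 + 3 + 12 = 21
Path B total = 6 + 8 = 14
Critical path = longest path = max(21, 14) = 21

21


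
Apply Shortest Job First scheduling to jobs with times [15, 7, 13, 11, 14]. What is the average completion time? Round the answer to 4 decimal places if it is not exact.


SJF order (ascending): [7, 11, 13, 14, 15]
Completion times:
  Job 1: burst=7, C=7
  Job 2: burst=11, C=18
  Job 3: burst=13, C=31
  Job 4: burst=14, C=45
  Job 5: burst=15, C=60
Average completion = 161/5 = 32.2

32.2


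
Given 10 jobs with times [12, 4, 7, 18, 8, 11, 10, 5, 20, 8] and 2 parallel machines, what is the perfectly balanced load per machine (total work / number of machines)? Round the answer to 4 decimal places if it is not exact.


Total processing time = 12 + 4 + 7 + 18 + 8 + 11 + 10 + 5 + 20 + 8 = 103
Number of machines = 2
Ideal balanced load = 103 / 2 = 51.5

51.5


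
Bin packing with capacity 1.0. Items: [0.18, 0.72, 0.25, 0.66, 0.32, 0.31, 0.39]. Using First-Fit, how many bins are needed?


Place items sequentially using First-Fit:
  Item 0.18 -> new Bin 1
  Item 0.72 -> Bin 1 (now 0.9)
  Item 0.25 -> new Bin 2
  Item 0.66 -> Bin 2 (now 0.91)
  Item 0.32 -> new Bin 3
  Item 0.31 -> Bin 3 (now 0.63)
  Item 0.39 -> new Bin 4
Total bins used = 4

4


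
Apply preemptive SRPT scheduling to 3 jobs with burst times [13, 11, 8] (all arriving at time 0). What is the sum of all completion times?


Since all jobs arrive at t=0, SRPT equals SPT ordering.
SPT order: [8, 11, 13]
Completion times:
  Job 1: p=8, C=8
  Job 2: p=11, C=19
  Job 3: p=13, C=32
Total completion time = 8 + 19 + 32 = 59

59


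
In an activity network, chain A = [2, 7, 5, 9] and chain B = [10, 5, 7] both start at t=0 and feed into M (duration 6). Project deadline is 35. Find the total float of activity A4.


Forward pass: ES(A4) = sum of predecessors on chain A = 14
EF = ES + duration = 14 + 9 = 23
Backward pass: LF(M) = deadline = 35; LS(M) = 35 - 6 = 29
LF(A4) = LS(M) - sum(successors on chain A) = 29 - 0 = 29
LS = LF - duration = 29 - 9 = 20
Total float = LS - ES = 20 - 14 = 6

6


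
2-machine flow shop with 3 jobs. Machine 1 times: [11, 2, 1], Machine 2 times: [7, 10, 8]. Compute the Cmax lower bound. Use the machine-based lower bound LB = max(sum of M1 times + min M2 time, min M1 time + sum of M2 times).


LB1 = sum(M1 times) + min(M2 times) = 14 + 7 = 21
LB2 = min(M1 times) + sum(M2 times) = 1 + 25 = 26
Lower bound = max(LB1, LB2) = max(21, 26) = 26

26


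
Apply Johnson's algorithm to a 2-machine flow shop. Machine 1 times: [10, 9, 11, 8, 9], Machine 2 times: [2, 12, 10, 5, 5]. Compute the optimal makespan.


Apply Johnson's rule:
  Group 1 (a <= b): [(2, 9, 12)]
  Group 2 (a > b): [(3, 11, 10), (4, 8, 5), (5, 9, 5), (1, 10, 2)]
Optimal job order: [2, 3, 4, 5, 1]
Schedule:
  Job 2: M1 done at 9, M2 done at 21
  Job 3: M1 done at 20, M2 done at 31
  Job 4: M1 done at 28, M2 done at 36
  Job 5: M1 done at 37, M2 done at 42
  Job 1: M1 done at 47, M2 done at 49
Makespan = 49

49


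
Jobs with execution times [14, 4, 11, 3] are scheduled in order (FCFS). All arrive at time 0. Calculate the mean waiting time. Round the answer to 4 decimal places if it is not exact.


FCFS order (as given): [14, 4, 11, 3]
Waiting times:
  Job 1: wait = 0
  Job 2: wait = 14
  Job 3: wait = 18
  Job 4: wait = 29
Sum of waiting times = 61
Average waiting time = 61/4 = 15.25

15.25


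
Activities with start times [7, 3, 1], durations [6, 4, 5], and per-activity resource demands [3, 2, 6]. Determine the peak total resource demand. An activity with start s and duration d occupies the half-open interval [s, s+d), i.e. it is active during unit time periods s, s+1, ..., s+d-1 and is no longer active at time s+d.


Each activity i is active on [start_i, start_i + duration_i).
Compute total resource usage per time slot:
  t=0: active resources = [], total = 0
  t=1: active resources = [6], total = 6
  t=2: active resources = [6], total = 6
  t=3: active resources = [2, 6], total = 8
  t=4: active resources = [2, 6], total = 8
  t=5: active resources = [2, 6], total = 8
  t=6: active resources = [2], total = 2
  t=7: active resources = [3], total = 3
  t=8: active resources = [3], total = 3
  t=9: active resources = [3], total = 3
  t=10: active resources = [3], total = 3
  t=11: active resources = [3], total = 3
  t=12: active resources = [3], total = 3
Peak resource demand = 8

8


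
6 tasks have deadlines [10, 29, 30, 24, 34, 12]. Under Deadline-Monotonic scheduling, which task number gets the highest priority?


Sort tasks by relative deadline (ascending):
  Task 1: deadline = 10
  Task 6: deadline = 12
  Task 4: deadline = 24
  Task 2: deadline = 29
  Task 3: deadline = 30
  Task 5: deadline = 34
Priority order (highest first): [1, 6, 4, 2, 3, 5]
Highest priority task = 1

1


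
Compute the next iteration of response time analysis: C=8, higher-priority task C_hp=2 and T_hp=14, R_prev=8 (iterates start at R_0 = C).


R_next = C + ceil(R_prev / T_hp) * C_hp
ceil(8 / 14) = ceil(0.5714) = 1
Interference = 1 * 2 = 2
R_next = 8 + 2 = 10

10


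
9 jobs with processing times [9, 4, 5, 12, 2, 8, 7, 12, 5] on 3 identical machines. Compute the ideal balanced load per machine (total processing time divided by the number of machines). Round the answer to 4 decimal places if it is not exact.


Total processing time = 9 + 4 + 5 + 12 + 2 + 8 + 7 + 12 + 5 = 64
Number of machines = 3
Ideal balanced load = 64 / 3 = 21.3333

21.3333


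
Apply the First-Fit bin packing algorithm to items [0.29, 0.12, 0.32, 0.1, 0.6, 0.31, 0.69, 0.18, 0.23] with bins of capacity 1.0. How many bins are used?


Place items sequentially using First-Fit:
  Item 0.29 -> new Bin 1
  Item 0.12 -> Bin 1 (now 0.41)
  Item 0.32 -> Bin 1 (now 0.73)
  Item 0.1 -> Bin 1 (now 0.83)
  Item 0.6 -> new Bin 2
  Item 0.31 -> Bin 2 (now 0.91)
  Item 0.69 -> new Bin 3
  Item 0.18 -> Bin 3 (now 0.87)
  Item 0.23 -> new Bin 4
Total bins used = 4

4


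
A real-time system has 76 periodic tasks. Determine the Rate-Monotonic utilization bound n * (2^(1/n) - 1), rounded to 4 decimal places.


Compute 2^(1/76) = 1.0091620748
Subtract 1: 1.0091620748 - 1 = 0.0091620748
Multiply by n: 76 * 0.0091620748 = 0.6963176848
Round to 4 dp: 0.6963

0.6963


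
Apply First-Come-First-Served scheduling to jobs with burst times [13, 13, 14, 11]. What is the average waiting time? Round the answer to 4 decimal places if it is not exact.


FCFS order (as given): [13, 13, 14, 11]
Waiting times:
  Job 1: wait = 0
  Job 2: wait = 13
  Job 3: wait = 26
  Job 4: wait = 40
Sum of waiting times = 79
Average waiting time = 79/4 = 19.75

19.75


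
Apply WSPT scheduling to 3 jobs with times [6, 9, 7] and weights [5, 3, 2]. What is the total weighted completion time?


Compute p/w ratios and sort ascending (WSPT): [(6, 5), (9, 3), (7, 2)]
Compute weighted completion times:
  Job (p=6,w=5): C=6, w*C=5*6=30
  Job (p=9,w=3): C=15, w*C=3*15=45
  Job (p=7,w=2): C=22, w*C=2*22=44
Total weighted completion time = 119

119


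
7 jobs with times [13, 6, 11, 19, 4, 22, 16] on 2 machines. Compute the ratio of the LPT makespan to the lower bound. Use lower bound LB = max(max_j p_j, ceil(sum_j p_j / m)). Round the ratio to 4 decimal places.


LPT order: [22, 19, 16, 13, 11, 6, 4]
Machine loads after assignment: [46, 45]
LPT makespan = 46
Lower bound = max(max_job, ceil(total/2)) = max(22, 46) = 46
Ratio = 46 / 46 = 1.0

1.0


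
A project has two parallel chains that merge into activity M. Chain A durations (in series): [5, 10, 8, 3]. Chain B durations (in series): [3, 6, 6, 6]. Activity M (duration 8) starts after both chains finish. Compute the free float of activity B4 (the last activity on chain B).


ES(B4) = sum of predecessors on chain B = 15
EF(B4) = ES + duration = 15 + 6 = 21
Successor of B4 is M. ES(M) = max(sum(A), sum(B)) = max(26, 21) = 26
Free float = ES(successor) - EF(current) = 26 - 21 = 5

5


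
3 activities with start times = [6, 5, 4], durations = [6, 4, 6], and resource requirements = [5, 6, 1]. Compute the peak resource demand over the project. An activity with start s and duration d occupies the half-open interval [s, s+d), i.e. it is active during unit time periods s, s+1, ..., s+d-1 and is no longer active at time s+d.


Each activity i is active on [start_i, start_i + duration_i).
Compute total resource usage per time slot:
  t=0: active resources = [], total = 0
  t=1: active resources = [], total = 0
  t=2: active resources = [], total = 0
  t=3: active resources = [], total = 0
  t=4: active resources = [1], total = 1
  t=5: active resources = [6, 1], total = 7
  t=6: active resources = [5, 6, 1], total = 12
  t=7: active resources = [5, 6, 1], total = 12
  t=8: active resources = [5, 6, 1], total = 12
  t=9: active resources = [5, 1], total = 6
  t=10: active resources = [5], total = 5
  t=11: active resources = [5], total = 5
Peak resource demand = 12

12


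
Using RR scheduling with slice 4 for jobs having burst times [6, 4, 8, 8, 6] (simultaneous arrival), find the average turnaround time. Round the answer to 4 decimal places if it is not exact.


Time quantum = 4
Execution trace:
  J1 runs 4 units, time = 4
  J2 runs 4 units, time = 8
  J3 runs 4 units, time = 12
  J4 runs 4 units, time = 16
  J5 runs 4 units, time = 20
  J1 runs 2 units, time = 22
  J3 runs 4 units, time = 26
  J4 runs 4 units, time = 30
  J5 runs 2 units, time = 32
Finish times: [22, 8, 26, 30, 32]
Average turnaround = 118/5 = 23.6

23.6


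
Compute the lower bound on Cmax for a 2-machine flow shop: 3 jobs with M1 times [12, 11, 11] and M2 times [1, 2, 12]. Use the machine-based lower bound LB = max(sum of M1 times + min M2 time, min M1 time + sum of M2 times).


LB1 = sum(M1 times) + min(M2 times) = 34 + 1 = 35
LB2 = min(M1 times) + sum(M2 times) = 11 + 15 = 26
Lower bound = max(LB1, LB2) = max(35, 26) = 35

35


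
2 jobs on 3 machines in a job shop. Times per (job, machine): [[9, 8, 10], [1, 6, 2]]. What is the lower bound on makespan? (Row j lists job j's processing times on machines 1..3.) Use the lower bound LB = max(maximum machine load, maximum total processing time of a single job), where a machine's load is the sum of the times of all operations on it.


Machine loads:
  Machine 1: 9 + 1 = 10
  Machine 2: 8 + 6 = 14
  Machine 3: 10 + 2 = 12
Max machine load = 14
Job totals:
  Job 1: 27
  Job 2: 9
Max job total = 27
Lower bound = max(14, 27) = 27

27


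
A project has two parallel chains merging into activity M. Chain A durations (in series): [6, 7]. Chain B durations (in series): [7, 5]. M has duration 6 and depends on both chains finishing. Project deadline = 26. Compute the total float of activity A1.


Forward pass: ES(A1) = sum of predecessors on chain A = 0
EF = ES + duration = 0 + 6 = 6
Backward pass: LF(M) = deadline = 26; LS(M) = 26 - 6 = 20
LF(A1) = LS(M) - sum(successors on chain A) = 20 - 7 = 13
LS = LF - duration = 13 - 6 = 7
Total float = LS - ES = 7 - 0 = 7

7


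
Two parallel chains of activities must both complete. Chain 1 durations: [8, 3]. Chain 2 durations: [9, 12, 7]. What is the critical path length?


Path A total = 8 + 3 = 11
Path B total = 9 + 12 + 7 = 28
Critical path = longest path = max(11, 28) = 28

28


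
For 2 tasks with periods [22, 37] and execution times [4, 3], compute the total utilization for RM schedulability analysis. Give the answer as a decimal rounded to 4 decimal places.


Compute individual utilizations (exact fractions):
  Task 1: C/T = 4/22 = 2/11 (approx. 0.1818)
  Task 2: C/T = 3/37 (approx. 0.0811)
Total utilization U = 2/11 + 3/37 = 107/407
Rounded to 4 decimal places: U = 0.2629
RM (Liu & Layland) bound for 2 tasks = 0.828427; compare with U = 107/407 (approx. 0.262899)
U <= bound, so schedulable by RM sufficient condition.

0.2629


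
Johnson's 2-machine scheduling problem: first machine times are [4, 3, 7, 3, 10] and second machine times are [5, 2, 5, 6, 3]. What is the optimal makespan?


Apply Johnson's rule:
  Group 1 (a <= b): [(4, 3, 6), (1, 4, 5)]
  Group 2 (a > b): [(3, 7, 5), (5, 10, 3), (2, 3, 2)]
Optimal job order: [4, 1, 3, 5, 2]
Schedule:
  Job 4: M1 done at 3, M2 done at 9
  Job 1: M1 done at 7, M2 done at 14
  Job 3: M1 done at 14, M2 done at 19
  Job 5: M1 done at 24, M2 done at 27
  Job 2: M1 done at 27, M2 done at 29
Makespan = 29

29


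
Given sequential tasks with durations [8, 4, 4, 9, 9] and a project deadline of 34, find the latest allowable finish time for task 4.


LF(activity 4) = deadline - sum of successor durations
Successors: activities 5 through 5 with durations [9]
Sum of successor durations = 9
LF = 34 - 9 = 25

25


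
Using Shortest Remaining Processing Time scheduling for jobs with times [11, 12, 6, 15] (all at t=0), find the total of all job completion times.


Since all jobs arrive at t=0, SRPT equals SPT ordering.
SPT order: [6, 11, 12, 15]
Completion times:
  Job 1: p=6, C=6
  Job 2: p=11, C=17
  Job 3: p=12, C=29
  Job 4: p=15, C=44
Total completion time = 6 + 17 + 29 + 44 = 96

96


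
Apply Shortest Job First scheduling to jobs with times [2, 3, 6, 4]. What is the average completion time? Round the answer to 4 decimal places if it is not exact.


SJF order (ascending): [2, 3, 4, 6]
Completion times:
  Job 1: burst=2, C=2
  Job 2: burst=3, C=5
  Job 3: burst=4, C=9
  Job 4: burst=6, C=15
Average completion = 31/4 = 7.75

7.75


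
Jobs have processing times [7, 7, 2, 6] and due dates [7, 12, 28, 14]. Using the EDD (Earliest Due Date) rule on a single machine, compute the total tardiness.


Sort by due date (EDD order): [(7, 7), (7, 12), (6, 14), (2, 28)]
Compute completion times and tardiness:
  Job 1: p=7, d=7, C=7, tardiness=max(0,7-7)=0
  Job 2: p=7, d=12, C=14, tardiness=max(0,14-12)=2
  Job 3: p=6, d=14, C=20, tardiness=max(0,20-14)=6
  Job 4: p=2, d=28, C=22, tardiness=max(0,22-28)=0
Total tardiness = 8

8


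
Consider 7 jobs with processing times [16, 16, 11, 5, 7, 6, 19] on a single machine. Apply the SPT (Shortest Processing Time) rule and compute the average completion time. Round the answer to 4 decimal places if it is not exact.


Sort jobs by processing time (SPT order): [5, 6, 7, 11, 16, 16, 19]
Compute completion times sequentially:
  Job 1: processing = 5, completes at 5
  Job 2: processing = 6, completes at 11
  Job 3: processing = 7, completes at 18
  Job 4: processing = 11, completes at 29
  Job 5: processing = 16, completes at 45
  Job 6: processing = 16, completes at 61
  Job 7: processing = 19, completes at 80
Sum of completion times = 249
Average completion time = 249/7 = 35.5714

35.5714


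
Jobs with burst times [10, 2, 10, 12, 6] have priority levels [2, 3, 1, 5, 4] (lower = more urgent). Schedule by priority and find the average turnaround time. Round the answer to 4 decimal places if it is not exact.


Sort by priority (ascending = highest first):
Order: [(1, 10), (2, 10), (3, 2), (4, 6), (5, 12)]
Completion times:
  Priority 1, burst=10, C=10
  Priority 2, burst=10, C=20
  Priority 3, burst=2, C=22
  Priority 4, burst=6, C=28
  Priority 5, burst=12, C=40
Average turnaround = 120/5 = 24.0

24.0


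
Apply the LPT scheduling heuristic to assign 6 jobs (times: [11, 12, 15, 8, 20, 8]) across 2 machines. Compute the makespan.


Sort jobs in decreasing order (LPT): [20, 15, 12, 11, 8, 8]
Assign each job to the least loaded machine:
  Machine 1: jobs [20, 11, 8], load = 39
  Machine 2: jobs [15, 12, 8], load = 35
Makespan = max load = 39

39


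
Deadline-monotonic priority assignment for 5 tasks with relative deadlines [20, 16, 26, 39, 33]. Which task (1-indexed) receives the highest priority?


Sort tasks by relative deadline (ascending):
  Task 2: deadline = 16
  Task 1: deadline = 20
  Task 3: deadline = 26
  Task 5: deadline = 33
  Task 4: deadline = 39
Priority order (highest first): [2, 1, 3, 5, 4]
Highest priority task = 2

2


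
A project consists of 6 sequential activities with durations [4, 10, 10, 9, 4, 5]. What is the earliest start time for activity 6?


Activity 6 starts after activities 1 through 5 complete.
Predecessor durations: [4, 10, 10, 9, 4]
ES = 4 + 10 + 10 + 9 + 4 = 37

37
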